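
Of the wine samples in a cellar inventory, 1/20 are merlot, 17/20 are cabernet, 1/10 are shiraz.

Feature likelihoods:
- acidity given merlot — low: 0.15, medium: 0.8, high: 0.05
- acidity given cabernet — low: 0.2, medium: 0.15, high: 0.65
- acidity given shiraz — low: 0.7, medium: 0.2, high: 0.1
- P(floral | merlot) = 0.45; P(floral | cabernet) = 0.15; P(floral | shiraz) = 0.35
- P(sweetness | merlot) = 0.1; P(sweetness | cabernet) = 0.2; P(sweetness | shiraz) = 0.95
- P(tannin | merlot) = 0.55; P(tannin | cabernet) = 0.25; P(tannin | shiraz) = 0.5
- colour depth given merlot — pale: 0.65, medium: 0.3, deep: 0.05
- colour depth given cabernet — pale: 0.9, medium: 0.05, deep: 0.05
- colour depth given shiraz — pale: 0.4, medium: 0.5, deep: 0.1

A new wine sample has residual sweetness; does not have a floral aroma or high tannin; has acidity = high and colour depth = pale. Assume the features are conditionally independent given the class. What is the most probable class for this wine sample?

merlot: 0.05 × 0.05 × (1−0.45) × 0.1 × (1−0.55) × 0.65 = 0.00004021875
cabernet: 0.85 × 0.65 × (1−0.15) × 0.2 × (1−0.25) × 0.9 = 0.063399375
shiraz: 0.1 × 0.1 × (1−0.35) × 0.95 × (1−0.5) × 0.4 = 0.001235
Highest score → cabernet.

cabernet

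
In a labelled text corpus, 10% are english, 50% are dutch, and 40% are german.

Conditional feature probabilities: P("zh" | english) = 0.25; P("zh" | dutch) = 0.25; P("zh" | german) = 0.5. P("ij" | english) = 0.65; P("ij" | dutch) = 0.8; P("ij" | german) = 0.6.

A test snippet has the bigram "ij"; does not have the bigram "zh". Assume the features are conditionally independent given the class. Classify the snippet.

english: 0.1 × (1−0.25) × 0.65 = 0.04875
dutch: 0.5 × (1−0.25) × 0.8 = 0.3
german: 0.4 × (1−0.5) × 0.6 = 0.12
Highest score → dutch.

dutch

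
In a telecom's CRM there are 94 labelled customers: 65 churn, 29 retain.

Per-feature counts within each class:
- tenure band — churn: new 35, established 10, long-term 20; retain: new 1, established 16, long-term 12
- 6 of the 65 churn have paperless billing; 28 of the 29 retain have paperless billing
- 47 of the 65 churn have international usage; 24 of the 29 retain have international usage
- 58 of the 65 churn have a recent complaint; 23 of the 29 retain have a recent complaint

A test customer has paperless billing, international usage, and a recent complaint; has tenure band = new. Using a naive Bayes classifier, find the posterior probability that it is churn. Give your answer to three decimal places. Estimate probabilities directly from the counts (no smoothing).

0.767

churn: (65/94) × (35/65) × (6/65) × (47/65) × (58/65) ≈ 0.0221757
retain: (29/94) × (1/29) × (28/29) × (24/29) × (23/29) ≈ 0.00674179
P(churn | x) = 0.0221757 / 0.02891749 ≈ 0.767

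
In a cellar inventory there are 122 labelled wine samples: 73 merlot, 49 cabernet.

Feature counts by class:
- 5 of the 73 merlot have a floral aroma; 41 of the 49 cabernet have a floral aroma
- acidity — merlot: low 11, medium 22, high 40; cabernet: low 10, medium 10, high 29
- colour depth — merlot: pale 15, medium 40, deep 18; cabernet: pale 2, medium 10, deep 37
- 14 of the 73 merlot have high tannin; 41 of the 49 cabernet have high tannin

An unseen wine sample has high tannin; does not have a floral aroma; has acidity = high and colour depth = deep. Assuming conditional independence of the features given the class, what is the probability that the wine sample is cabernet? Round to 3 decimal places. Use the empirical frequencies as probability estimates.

merlot: (73/122) × (68/73) × (40/73) × (18/73) × (14/73) ≈ 0.0144425
cabernet: (49/122) × (8/49) × (29/49) × (37/49) × (41/49) ≈ 0.0245203
P(cabernet | x) = 0.0245203 / 0.0389628 ≈ 0.629

0.629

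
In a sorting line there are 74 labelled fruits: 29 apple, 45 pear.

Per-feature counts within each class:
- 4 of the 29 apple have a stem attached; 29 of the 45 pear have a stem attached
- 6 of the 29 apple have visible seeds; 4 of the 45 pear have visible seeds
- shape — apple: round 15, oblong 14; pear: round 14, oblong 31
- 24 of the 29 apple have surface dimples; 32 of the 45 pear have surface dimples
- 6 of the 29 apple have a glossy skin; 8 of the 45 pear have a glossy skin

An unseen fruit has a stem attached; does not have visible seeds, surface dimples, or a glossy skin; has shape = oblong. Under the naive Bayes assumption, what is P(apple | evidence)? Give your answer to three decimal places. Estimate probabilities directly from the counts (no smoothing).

0.046

apple: (29/74) × (4/29) × (23/29) × (14/29) × (5/29) × (23/29) ≈ 0.00283002
pear: (45/74) × (29/45) × (41/45) × (31/45) × (13/45) × (37/45) ≈ 0.0584261
P(apple | x) = 0.00283002 / 0.06125612 ≈ 0.046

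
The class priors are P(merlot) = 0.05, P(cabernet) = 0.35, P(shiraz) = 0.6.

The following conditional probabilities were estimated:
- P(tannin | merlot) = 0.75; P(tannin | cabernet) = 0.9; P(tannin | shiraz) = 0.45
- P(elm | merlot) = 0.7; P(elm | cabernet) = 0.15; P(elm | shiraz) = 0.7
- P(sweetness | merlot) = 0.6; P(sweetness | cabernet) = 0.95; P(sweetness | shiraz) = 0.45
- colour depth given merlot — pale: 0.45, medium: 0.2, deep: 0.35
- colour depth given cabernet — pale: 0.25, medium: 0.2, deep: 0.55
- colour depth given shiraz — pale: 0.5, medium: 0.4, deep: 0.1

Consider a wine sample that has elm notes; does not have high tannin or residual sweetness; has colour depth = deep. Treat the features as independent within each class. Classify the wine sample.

shiraz

merlot: 0.05 × (1−0.75) × 0.7 × (1−0.6) × 0.35 = 0.001225
cabernet: 0.35 × (1−0.9) × 0.15 × (1−0.95) × 0.55 = 0.000144375
shiraz: 0.6 × (1−0.45) × 0.7 × (1−0.45) × 0.1 = 0.012705
Highest score → shiraz.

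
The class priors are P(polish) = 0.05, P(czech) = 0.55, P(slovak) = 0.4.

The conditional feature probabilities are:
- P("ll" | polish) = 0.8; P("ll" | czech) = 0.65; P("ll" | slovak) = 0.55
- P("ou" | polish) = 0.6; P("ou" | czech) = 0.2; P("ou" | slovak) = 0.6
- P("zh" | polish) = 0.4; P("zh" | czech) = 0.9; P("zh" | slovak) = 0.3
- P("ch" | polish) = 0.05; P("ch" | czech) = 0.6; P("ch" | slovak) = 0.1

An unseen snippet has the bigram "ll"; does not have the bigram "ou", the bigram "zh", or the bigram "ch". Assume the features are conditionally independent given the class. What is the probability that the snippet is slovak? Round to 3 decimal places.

polish: 0.05 × 0.8 × (1−0.6) × (1−0.4) × (1−0.05) = 0.00912
czech: 0.55 × 0.65 × (1−0.2) × (1−0.9) × (1−0.6) = 0.01144
slovak: 0.4 × 0.55 × (1−0.6) × (1−0.3) × (1−0.1) = 0.05544
P(slovak | x) = 0.05544 / 0.076 ≈ 0.729

0.729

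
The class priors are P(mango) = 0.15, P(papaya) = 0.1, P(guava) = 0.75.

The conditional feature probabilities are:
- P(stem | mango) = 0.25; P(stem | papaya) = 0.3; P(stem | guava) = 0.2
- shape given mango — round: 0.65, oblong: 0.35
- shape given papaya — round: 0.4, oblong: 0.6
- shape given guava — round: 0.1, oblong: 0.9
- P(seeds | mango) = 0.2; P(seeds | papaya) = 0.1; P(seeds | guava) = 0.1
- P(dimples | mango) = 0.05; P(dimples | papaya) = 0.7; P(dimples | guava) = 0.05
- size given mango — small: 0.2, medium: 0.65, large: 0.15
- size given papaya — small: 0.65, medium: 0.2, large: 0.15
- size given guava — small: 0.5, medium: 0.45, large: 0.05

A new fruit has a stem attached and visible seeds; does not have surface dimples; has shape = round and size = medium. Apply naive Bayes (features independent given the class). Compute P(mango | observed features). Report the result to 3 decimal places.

0.808

mango: 0.15 × 0.25 × 0.65 × 0.2 × (1−0.05) × 0.65 = 0.0030103125
papaya: 0.1 × 0.3 × 0.4 × 0.1 × (1−0.7) × 0.2 = 0.000072
guava: 0.75 × 0.2 × 0.1 × 0.1 × (1−0.05) × 0.45 = 0.00064125
P(mango | x) = 0.0030103125 / 0.0037235625 ≈ 0.808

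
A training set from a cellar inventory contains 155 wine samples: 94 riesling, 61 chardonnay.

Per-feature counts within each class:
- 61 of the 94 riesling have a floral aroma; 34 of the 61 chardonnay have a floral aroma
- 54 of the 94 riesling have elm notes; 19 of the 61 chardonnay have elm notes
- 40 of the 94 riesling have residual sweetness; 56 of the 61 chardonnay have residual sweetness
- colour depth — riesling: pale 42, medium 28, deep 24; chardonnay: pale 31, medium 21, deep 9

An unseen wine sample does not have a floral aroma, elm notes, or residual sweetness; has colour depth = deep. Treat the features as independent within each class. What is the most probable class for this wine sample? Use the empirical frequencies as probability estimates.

riesling

riesling: (94/155) × (33/94) × (40/94) × (54/94) × (24/94) ≈ 0.0132881
chardonnay: (61/155) × (27/61) × (42/61) × (5/61) × (9/61) ≈ 0.00145046
Highest score → riesling.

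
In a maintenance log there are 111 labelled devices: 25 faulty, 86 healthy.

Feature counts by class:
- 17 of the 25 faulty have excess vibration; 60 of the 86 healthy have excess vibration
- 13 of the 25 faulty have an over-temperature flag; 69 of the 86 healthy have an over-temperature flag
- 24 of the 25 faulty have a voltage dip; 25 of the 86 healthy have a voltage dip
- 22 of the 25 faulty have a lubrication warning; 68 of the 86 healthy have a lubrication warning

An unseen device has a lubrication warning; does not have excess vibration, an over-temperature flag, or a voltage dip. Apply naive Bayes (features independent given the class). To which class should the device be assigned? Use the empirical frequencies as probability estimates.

faulty: (25/111) × (8/25) × (12/25) × (1/25) × (22/25) ≈ 0.00121773
healthy: (86/111) × (26/86) × (17/86) × (61/86) × (68/86) ≈ 0.0259683
Highest score → healthy.

healthy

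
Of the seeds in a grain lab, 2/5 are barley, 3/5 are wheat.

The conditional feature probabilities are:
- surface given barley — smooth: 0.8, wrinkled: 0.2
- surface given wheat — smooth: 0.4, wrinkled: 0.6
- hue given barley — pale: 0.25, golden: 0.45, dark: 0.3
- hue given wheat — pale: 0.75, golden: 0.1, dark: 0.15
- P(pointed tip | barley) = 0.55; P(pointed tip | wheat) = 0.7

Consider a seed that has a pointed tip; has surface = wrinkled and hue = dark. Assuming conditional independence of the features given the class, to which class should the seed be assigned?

barley: 0.4 × 0.2 × 0.3 × 0.55 = 0.0132
wheat: 0.6 × 0.6 × 0.15 × 0.7 = 0.0378
Highest score → wheat.

wheat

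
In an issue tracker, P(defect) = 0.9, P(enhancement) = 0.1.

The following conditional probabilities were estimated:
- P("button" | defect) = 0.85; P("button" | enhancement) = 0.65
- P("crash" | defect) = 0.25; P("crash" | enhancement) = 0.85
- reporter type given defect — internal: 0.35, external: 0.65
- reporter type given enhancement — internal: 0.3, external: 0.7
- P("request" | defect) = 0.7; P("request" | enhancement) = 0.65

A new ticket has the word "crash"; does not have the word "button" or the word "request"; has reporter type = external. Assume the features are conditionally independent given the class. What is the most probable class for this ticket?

enhancement

defect: 0.9 × (1−0.85) × 0.25 × 0.65 × (1−0.7) = 0.00658125
enhancement: 0.1 × (1−0.65) × 0.85 × 0.7 × (1−0.65) = 0.00728875
Highest score → enhancement.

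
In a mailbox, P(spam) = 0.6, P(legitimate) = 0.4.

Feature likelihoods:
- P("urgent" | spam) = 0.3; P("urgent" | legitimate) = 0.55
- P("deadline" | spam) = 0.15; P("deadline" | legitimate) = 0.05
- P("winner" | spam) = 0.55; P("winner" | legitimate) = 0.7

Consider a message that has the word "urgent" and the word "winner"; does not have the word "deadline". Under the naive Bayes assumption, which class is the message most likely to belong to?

spam: 0.6 × 0.3 × (1−0.15) × 0.55 = 0.08415
legitimate: 0.4 × 0.55 × (1−0.05) × 0.7 = 0.1463
Highest score → legitimate.

legitimate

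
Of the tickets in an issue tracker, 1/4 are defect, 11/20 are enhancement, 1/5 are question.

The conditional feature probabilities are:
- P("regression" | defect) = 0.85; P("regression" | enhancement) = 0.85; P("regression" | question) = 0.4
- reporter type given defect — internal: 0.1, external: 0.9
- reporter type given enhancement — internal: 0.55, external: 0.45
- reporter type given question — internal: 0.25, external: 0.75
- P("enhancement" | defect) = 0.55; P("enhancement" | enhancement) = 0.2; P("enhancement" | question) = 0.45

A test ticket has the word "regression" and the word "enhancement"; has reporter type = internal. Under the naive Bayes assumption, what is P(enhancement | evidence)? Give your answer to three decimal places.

0.713

defect: 0.25 × 0.85 × 0.1 × 0.55 = 0.0116875
enhancement: 0.55 × 0.85 × 0.55 × 0.2 = 0.051425
question: 0.2 × 0.4 × 0.25 × 0.45 = 0.009
P(enhancement | x) = 0.051425 / 0.0721125 ≈ 0.713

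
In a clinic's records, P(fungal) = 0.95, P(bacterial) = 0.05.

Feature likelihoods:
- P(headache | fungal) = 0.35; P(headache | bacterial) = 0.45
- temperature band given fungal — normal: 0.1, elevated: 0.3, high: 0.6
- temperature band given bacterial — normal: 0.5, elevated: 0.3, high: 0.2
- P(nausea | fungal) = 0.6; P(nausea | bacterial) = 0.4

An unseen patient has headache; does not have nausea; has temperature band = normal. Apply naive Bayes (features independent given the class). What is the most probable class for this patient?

fungal: 0.95 × 0.35 × 0.1 × (1−0.6) = 0.0133
bacterial: 0.05 × 0.45 × 0.5 × (1−0.4) = 0.00675
Highest score → fungal.

fungal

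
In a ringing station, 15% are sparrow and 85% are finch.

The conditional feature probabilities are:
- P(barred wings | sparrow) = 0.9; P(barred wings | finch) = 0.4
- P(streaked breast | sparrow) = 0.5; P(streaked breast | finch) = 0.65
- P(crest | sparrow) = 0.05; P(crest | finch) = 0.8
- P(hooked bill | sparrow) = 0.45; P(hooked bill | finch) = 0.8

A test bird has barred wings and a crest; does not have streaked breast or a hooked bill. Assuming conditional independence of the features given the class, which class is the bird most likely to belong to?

sparrow: 0.15 × 0.9 × (1−0.5) × 0.05 × (1−0.45) = 0.00185625
finch: 0.85 × 0.4 × (1−0.65) × 0.8 × (1−0.8) = 0.01904
Highest score → finch.

finch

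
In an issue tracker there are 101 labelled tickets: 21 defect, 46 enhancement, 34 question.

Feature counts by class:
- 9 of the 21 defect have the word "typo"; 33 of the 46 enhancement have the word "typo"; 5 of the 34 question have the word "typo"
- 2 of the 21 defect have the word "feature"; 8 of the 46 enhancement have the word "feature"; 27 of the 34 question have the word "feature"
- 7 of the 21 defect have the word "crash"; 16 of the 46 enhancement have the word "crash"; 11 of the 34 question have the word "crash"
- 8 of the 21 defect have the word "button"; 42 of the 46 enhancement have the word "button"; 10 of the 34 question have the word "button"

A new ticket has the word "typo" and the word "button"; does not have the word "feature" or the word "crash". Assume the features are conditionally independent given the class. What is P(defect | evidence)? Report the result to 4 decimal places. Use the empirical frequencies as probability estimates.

defect: (21/101) × (9/21) × (19/21) × (14/21) × (8/21) ≈ 0.0204755
enhancement: (46/101) × (33/46) × (38/46) × (30/46) × (42/46) ≈ 0.160721
question: (34/101) × (5/34) × (7/34) × (23/34) × (10/34) ≈ 0.00202786
P(defect | x) = 0.0204755 / 0.18322436 ≈ 0.1118

0.1118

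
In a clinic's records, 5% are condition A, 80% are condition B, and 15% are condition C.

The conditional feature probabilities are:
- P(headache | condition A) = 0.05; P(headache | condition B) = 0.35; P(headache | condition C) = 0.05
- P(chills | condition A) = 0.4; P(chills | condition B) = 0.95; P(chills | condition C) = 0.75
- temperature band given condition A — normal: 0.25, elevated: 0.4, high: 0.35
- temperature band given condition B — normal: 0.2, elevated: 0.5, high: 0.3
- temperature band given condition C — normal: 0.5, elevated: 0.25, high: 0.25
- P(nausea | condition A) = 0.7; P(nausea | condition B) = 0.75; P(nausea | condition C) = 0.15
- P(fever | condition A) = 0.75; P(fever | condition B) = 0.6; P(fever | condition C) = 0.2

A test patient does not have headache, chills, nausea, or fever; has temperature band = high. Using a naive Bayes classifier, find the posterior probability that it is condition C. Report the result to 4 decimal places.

condition A: 0.05 × (1−0.05) × (1−0.4) × 0.35 × (1−0.7) × (1−0.75) = 0.000748125
condition B: 0.8 × (1−0.35) × (1−0.95) × 0.3 × (1−0.75) × (1−0.6) = 0.00078
condition C: 0.15 × (1−0.05) × (1−0.75) × 0.25 × (1−0.15) × (1−0.2) = 0.00605625
P(condition C | x) = 0.00605625 / 0.007584375 ≈ 0.7985

0.7985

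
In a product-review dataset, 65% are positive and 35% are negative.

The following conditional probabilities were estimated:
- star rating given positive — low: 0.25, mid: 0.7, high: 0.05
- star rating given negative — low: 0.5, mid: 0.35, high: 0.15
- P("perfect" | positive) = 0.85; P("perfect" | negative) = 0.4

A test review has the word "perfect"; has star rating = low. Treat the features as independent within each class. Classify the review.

positive: 0.65 × 0.25 × 0.85 = 0.138125
negative: 0.35 × 0.5 × 0.4 = 0.07
Highest score → positive.

positive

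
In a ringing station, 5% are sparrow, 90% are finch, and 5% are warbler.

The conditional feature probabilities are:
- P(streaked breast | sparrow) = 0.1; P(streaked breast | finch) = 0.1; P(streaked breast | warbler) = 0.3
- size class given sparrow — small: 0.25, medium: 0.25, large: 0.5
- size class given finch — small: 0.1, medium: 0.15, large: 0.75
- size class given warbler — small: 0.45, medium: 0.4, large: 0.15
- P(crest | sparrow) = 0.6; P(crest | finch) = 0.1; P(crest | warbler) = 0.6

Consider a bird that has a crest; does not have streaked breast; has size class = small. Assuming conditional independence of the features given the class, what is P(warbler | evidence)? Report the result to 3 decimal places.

sparrow: 0.05 × (1−0.1) × 0.25 × 0.6 = 0.00675
finch: 0.9 × (1−0.1) × 0.1 × 0.1 = 0.0081
warbler: 0.05 × (1−0.3) × 0.45 × 0.6 = 0.00945
P(warbler | x) = 0.00945 / 0.0243 ≈ 0.389

0.389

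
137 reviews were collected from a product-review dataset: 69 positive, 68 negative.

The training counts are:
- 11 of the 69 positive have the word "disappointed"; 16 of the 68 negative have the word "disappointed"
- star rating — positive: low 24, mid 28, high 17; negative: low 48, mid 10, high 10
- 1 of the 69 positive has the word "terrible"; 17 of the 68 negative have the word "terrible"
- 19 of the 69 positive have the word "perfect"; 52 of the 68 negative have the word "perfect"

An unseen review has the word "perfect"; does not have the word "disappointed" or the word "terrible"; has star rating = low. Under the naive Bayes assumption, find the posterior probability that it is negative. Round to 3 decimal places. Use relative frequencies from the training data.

0.794

positive: (69/137) × (58/69) × (24/69) × (68/69) × (19/69) ≈ 0.0399608
negative: (68/137) × (52/68) × (48/68) × (51/68) × (52/68) ≈ 0.153664
P(negative | x) = 0.153664 / 0.1936248 ≈ 0.794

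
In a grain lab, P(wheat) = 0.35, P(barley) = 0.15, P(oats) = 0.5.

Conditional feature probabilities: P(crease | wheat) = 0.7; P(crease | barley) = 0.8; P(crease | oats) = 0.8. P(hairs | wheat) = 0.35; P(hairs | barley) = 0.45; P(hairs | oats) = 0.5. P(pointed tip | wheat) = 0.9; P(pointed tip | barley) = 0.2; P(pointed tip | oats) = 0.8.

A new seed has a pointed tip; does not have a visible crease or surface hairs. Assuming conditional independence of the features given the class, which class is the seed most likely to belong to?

wheat

wheat: 0.35 × (1−0.7) × (1−0.35) × 0.9 = 0.061425
barley: 0.15 × (1−0.8) × (1−0.45) × 0.2 = 0.0033
oats: 0.5 × (1−0.8) × (1−0.5) × 0.8 = 0.04
Highest score → wheat.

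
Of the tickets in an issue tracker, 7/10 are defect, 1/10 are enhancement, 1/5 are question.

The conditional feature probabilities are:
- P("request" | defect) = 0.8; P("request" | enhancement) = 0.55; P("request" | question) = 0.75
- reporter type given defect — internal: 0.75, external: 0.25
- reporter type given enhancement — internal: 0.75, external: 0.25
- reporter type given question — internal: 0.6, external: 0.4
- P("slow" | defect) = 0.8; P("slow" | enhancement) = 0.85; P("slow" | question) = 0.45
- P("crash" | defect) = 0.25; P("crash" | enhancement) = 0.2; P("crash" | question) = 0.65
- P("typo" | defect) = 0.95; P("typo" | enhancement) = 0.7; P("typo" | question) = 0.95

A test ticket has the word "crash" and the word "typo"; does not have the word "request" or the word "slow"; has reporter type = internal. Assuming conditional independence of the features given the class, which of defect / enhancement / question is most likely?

defect: 0.7 × (1−0.8) × 0.75 × (1−0.8) × 0.25 × 0.95 = 0.0049875
enhancement: 0.1 × (1−0.55) × 0.75 × (1−0.85) × 0.2 × 0.7 = 0.00070875
question: 0.2 × (1−0.75) × 0.6 × (1−0.45) × 0.65 × 0.95 = 0.01018875
Highest score → question.

question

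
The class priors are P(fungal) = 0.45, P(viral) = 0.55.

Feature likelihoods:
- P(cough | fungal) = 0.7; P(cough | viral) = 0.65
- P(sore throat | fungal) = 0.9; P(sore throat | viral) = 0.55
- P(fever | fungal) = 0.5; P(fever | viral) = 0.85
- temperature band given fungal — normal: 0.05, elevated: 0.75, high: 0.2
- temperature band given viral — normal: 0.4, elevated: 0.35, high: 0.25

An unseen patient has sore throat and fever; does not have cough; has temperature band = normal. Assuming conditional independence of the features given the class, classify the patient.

fungal: 0.45 × (1−0.7) × 0.9 × 0.5 × 0.05 = 0.0030375
viral: 0.55 × (1−0.65) × 0.55 × 0.85 × 0.4 = 0.0359975
Highest score → viral.

viral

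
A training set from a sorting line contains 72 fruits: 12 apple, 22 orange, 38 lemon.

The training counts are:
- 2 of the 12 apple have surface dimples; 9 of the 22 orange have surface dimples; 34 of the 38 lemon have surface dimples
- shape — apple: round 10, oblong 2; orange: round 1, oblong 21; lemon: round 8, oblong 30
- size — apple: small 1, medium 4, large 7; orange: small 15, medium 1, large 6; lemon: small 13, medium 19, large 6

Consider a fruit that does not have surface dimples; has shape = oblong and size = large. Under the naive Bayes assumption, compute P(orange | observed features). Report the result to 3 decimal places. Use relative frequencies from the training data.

0.697

apple: (12/72) × (10/12) × (2/12) × (7/12) ≈ 0.0135031
orange: (22/72) × (13/22) × (21/22) × (6/22) ≈ 0.0470041
lemon: (38/72) × (4/38) × (30/38) × (6/38) ≈ 0.00692521
P(orange | x) = 0.0470041 / 0.06743241 ≈ 0.697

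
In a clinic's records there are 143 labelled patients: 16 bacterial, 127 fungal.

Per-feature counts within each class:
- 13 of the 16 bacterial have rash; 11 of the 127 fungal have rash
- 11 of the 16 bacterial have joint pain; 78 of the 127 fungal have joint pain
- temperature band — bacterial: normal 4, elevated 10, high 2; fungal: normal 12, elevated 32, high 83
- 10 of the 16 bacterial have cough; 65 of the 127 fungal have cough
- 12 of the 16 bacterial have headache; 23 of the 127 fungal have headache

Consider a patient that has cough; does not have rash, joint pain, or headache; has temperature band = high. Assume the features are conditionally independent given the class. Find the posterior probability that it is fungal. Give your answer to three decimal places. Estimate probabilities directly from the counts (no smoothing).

0.999

bacterial: (16/143) × (3/16) × (5/16) × (2/16) × (10/16) × (4/16) ≈ 0.000128046
fungal: (127/143) × (116/127) × (49/127) × (83/127) × (65/127) × (104/127) ≈ 0.085729
P(fungal | x) = 0.085729 / 0.085857046 ≈ 0.999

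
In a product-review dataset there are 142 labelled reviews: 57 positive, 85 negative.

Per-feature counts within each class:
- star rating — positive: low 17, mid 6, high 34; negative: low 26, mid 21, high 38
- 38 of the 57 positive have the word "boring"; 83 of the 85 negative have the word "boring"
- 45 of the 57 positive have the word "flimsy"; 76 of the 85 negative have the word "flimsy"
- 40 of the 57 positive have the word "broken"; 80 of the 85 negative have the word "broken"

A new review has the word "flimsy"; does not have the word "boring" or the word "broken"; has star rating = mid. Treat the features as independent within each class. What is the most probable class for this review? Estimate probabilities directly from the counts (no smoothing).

positive: (57/142) × (6/57) × (19/57) × (45/57) × (17/57) ≈ 0.0033163
negative: (85/142) × (21/85) × (2/85) × (76/85) × (5/85) ≈ 0.000183015
Highest score → positive.

positive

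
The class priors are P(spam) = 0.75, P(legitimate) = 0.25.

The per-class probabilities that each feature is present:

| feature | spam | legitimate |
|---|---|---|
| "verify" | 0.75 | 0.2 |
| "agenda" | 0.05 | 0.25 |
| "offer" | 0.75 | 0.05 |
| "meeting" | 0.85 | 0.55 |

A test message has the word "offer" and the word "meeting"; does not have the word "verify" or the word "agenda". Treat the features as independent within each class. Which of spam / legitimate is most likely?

spam: 0.75 × (1−0.75) × (1−0.05) × 0.75 × 0.85 = 0.1135546875
legitimate: 0.25 × (1−0.2) × (1−0.25) × 0.05 × 0.55 = 0.004125
Highest score → spam.

spam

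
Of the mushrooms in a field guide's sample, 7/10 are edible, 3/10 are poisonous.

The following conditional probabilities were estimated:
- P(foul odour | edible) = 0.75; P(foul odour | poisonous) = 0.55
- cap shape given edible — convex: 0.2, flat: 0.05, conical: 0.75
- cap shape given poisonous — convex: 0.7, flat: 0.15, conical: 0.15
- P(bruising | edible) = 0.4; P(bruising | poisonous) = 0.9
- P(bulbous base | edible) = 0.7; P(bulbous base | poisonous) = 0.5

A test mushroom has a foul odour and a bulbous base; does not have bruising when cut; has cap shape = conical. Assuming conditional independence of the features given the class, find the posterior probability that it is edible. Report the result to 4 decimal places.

0.9926

edible: 0.7 × 0.75 × 0.75 × (1−0.4) × 0.7 = 0.165375
poisonous: 0.3 × 0.55 × 0.15 × (1−0.9) × 0.5 = 0.0012375
P(edible | x) = 0.165375 / 0.1666125 ≈ 0.9926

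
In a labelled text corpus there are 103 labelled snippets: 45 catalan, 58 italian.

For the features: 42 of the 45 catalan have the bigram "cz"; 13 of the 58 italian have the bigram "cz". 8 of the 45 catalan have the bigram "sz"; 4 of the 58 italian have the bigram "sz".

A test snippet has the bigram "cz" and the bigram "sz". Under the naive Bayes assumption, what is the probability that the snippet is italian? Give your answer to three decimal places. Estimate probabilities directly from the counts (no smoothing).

0.107

catalan: (45/103) × (42/45) × (8/45) ≈ 0.0724919
italian: (58/103) × (13/58) × (4/58) ≈ 0.00870439
P(italian | x) = 0.00870439 / 0.08119629 ≈ 0.107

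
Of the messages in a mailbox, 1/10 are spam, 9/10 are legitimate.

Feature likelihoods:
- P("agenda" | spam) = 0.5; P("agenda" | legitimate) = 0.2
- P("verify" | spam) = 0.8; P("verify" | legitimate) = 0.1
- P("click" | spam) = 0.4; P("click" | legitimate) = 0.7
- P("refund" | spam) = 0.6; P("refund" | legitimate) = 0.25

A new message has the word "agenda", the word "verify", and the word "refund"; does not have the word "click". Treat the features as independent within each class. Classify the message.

spam: 0.1 × 0.5 × 0.8 × (1−0.4) × 0.6 = 0.0144
legitimate: 0.9 × 0.2 × 0.1 × (1−0.7) × 0.25 = 0.00135
Highest score → spam.

spam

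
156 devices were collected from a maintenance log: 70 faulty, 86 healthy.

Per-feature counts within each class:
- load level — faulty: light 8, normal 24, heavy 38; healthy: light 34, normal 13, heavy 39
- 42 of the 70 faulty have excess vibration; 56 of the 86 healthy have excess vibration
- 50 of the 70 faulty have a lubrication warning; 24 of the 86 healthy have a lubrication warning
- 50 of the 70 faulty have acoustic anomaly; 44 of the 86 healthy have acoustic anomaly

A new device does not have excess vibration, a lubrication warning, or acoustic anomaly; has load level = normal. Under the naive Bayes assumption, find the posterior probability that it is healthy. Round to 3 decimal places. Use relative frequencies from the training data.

0.671

faulty: (70/156) × (24/70) × (28/70) × (20/70) × (20/70) ≈ 0.00502355
healthy: (86/156) × (13/86) × (30/86) × (62/86) × (42/86) ≈ 0.0102349
P(healthy | x) = 0.0102349 / 0.01525845 ≈ 0.671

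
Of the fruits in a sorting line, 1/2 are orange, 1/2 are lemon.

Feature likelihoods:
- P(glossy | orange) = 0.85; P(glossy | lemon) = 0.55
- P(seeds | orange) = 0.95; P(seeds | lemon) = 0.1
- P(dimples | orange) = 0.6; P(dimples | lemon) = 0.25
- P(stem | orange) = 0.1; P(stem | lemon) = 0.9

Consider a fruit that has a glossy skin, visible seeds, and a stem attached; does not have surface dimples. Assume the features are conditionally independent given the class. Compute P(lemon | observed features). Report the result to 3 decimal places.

orange: 0.5 × 0.85 × 0.95 × (1−0.6) × 0.1 = 0.01615
lemon: 0.5 × 0.55 × 0.1 × (1−0.25) × 0.9 = 0.0185625
P(lemon | x) = 0.0185625 / 0.0347125 ≈ 0.535

0.535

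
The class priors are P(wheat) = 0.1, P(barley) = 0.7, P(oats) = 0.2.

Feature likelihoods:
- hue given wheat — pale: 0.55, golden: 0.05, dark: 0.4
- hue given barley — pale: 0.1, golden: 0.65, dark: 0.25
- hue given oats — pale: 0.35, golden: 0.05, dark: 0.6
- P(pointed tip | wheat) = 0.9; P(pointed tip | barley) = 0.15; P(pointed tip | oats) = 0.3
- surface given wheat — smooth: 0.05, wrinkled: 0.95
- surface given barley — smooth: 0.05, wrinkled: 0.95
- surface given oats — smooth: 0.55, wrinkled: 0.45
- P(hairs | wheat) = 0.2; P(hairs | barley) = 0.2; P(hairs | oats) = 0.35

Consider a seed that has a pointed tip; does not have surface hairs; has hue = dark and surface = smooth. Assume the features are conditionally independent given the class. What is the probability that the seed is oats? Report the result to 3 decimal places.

wheat: 0.1 × 0.4 × 0.9 × 0.05 × (1−0.2) = 0.00144
barley: 0.7 × 0.25 × 0.15 × 0.05 × (1−0.2) = 0.00105
oats: 0.2 × 0.6 × 0.3 × 0.55 × (1−0.35) = 0.01287
P(oats | x) = 0.01287 / 0.01536 ≈ 0.838

0.838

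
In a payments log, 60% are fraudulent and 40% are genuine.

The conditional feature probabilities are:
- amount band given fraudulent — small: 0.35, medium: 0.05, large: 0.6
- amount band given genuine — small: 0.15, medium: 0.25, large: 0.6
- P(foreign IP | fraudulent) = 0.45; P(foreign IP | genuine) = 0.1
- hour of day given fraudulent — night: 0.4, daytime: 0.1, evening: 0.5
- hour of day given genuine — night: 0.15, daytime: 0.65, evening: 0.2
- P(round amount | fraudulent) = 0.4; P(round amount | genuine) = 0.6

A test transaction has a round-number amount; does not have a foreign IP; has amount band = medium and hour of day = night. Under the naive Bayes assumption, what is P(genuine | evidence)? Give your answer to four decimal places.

0.7542

fraudulent: 0.6 × 0.05 × (1−0.45) × 0.4 × 0.4 = 0.00264
genuine: 0.4 × 0.25 × (1−0.1) × 0.15 × 0.6 = 0.0081
P(genuine | x) = 0.0081 / 0.01074 ≈ 0.7542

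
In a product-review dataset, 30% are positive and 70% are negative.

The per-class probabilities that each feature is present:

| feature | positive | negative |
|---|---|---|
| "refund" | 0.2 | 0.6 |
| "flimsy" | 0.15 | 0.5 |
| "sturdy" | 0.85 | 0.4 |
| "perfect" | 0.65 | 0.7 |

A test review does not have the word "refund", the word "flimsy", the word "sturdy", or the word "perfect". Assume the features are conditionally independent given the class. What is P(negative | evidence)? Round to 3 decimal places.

positive: 0.3 × (1−0.2) × (1−0.15) × (1−0.85) × (1−0.65) = 0.01071
negative: 0.7 × (1−0.6) × (1−0.5) × (1−0.4) × (1−0.7) = 0.0252
P(negative | x) = 0.0252 / 0.03591 ≈ 0.702

0.702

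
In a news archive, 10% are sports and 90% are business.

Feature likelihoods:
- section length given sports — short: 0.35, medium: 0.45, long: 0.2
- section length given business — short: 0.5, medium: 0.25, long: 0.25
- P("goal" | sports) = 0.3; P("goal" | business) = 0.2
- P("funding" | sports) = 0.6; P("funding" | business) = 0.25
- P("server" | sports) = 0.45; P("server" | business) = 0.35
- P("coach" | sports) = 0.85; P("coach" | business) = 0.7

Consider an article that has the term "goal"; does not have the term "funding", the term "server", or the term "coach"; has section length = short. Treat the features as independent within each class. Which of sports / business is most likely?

business

sports: 0.1 × 0.35 × 0.3 × (1−0.6) × (1−0.45) × (1−0.85) = 0.0003465
business: 0.9 × 0.5 × 0.2 × (1−0.25) × (1−0.35) × (1−0.7) = 0.0131625
Highest score → business.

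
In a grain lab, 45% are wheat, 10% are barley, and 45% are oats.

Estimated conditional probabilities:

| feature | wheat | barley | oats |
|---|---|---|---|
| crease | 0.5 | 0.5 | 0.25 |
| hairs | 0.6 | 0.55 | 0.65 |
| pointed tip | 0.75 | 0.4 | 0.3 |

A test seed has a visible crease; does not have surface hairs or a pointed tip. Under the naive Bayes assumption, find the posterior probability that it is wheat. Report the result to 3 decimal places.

wheat: 0.45 × 0.5 × (1−0.6) × (1−0.75) = 0.0225
barley: 0.1 × 0.5 × (1−0.55) × (1−0.4) = 0.0135
oats: 0.45 × 0.25 × (1−0.65) × (1−0.3) = 0.0275625
P(wheat | x) = 0.0225 / 0.0635625 ≈ 0.354

0.354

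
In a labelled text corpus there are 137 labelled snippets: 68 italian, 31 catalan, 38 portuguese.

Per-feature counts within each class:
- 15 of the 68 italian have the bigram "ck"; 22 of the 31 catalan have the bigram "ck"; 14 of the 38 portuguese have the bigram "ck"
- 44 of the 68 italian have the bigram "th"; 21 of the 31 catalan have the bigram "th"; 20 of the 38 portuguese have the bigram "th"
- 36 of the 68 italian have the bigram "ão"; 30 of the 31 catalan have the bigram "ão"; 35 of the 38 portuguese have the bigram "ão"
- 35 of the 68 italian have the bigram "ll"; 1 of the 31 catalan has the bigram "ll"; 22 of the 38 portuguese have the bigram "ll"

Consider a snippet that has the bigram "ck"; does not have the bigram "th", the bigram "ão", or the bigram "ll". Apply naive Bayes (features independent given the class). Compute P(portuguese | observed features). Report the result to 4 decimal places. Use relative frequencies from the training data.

0.1335

italian: (68/137) × (15/68) × (24/68) × (32/68) × (33/68) ≈ 0.00882509
catalan: (31/137) × (22/31) × (10/31) × (1/31) × (30/31) ≈ 0.00161711
portuguese: (38/137) × (14/38) × (18/38) × (3/38) × (16/38) ≈ 0.00160905
P(portuguese | x) = 0.00160905 / 0.01205125 ≈ 0.1335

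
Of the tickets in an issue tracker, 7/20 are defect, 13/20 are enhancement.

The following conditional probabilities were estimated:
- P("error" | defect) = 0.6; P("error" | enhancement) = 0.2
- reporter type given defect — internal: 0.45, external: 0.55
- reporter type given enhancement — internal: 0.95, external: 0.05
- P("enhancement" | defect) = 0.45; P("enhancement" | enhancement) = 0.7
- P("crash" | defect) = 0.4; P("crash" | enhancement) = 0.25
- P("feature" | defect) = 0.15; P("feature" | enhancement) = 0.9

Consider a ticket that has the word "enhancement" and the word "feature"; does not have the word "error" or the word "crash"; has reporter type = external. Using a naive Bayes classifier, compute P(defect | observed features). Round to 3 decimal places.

defect: 0.35 × (1−0.6) × 0.55 × 0.45 × (1−0.4) × 0.15 = 0.0031185
enhancement: 0.65 × (1−0.2) × 0.05 × 0.7 × (1−0.25) × 0.9 = 0.012285
P(defect | x) = 0.0031185 / 0.0154035 ≈ 0.202

0.202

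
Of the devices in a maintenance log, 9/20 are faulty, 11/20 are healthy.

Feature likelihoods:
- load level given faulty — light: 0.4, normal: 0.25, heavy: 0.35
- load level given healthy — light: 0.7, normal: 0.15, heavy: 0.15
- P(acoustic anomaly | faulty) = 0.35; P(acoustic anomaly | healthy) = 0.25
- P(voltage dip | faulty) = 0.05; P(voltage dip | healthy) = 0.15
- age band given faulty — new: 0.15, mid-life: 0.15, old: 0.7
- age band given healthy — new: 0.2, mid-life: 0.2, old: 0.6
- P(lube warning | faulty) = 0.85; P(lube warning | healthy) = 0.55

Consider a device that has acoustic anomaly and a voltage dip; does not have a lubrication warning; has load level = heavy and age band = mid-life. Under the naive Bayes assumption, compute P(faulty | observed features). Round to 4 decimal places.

faulty: 0.45 × 0.35 × 0.35 × 0.05 × 0.15 × (1−0.85) = 0.000062015625
healthy: 0.55 × 0.15 × 0.25 × 0.15 × 0.2 × (1−0.55) = 0.0002784375
P(faulty | x) = 0.000062015625 / 0.000340453125 ≈ 0.1822

0.1822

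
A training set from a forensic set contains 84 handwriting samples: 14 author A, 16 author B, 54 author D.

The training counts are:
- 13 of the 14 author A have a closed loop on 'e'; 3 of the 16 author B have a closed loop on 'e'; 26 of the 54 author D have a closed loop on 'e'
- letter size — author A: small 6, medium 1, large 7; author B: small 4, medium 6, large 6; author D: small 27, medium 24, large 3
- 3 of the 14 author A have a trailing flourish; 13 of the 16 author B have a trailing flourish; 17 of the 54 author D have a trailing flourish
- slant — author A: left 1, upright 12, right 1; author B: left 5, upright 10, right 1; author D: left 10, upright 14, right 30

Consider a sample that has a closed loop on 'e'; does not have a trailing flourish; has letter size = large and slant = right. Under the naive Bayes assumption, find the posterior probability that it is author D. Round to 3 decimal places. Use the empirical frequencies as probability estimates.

0.593

author A: (14/84) × (13/14) × (7/14) × (11/14) × (1/14) ≈ 0.00434281
author B: (16/84) × (3/16) × (6/16) × (3/16) × (1/16) ≈ 0.000156948
author D: (54/84) × (26/54) × (3/54) × (37/54) × (30/54) ≈ 0.00654571
P(author D | x) = 0.00654571 / 0.011045468 ≈ 0.593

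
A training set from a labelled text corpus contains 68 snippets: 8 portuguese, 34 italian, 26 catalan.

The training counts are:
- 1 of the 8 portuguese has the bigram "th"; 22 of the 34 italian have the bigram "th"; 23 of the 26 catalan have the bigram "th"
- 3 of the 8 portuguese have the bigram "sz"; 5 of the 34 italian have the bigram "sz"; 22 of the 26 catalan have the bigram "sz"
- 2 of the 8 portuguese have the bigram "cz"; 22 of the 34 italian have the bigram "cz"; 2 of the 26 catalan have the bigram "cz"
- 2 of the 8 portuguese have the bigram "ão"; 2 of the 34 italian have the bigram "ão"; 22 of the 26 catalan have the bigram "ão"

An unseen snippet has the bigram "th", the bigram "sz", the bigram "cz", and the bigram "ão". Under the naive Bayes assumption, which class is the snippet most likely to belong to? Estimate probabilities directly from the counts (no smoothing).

portuguese: (8/68) × (1/8) × (3/8) × (2/8) × (2/8) ≈ 0.000344669
italian: (34/68) × (22/34) × (5/34) × (22/34) × (2/34) ≈ 0.00181092
catalan: (26/68) × (23/26) × (22/26) × (2/26) × (22/26) ≈ 0.0186283
Highest score → catalan.

catalan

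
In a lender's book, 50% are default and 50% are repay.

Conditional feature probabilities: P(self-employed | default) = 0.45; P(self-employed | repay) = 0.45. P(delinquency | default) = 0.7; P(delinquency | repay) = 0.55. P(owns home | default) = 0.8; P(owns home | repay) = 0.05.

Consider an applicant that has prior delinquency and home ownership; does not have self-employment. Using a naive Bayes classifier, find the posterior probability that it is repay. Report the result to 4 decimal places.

0.0468

default: 0.5 × (1−0.45) × 0.7 × 0.8 = 0.154
repay: 0.5 × (1−0.45) × 0.55 × 0.05 = 0.0075625
P(repay | x) = 0.0075625 / 0.1615625 ≈ 0.0468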